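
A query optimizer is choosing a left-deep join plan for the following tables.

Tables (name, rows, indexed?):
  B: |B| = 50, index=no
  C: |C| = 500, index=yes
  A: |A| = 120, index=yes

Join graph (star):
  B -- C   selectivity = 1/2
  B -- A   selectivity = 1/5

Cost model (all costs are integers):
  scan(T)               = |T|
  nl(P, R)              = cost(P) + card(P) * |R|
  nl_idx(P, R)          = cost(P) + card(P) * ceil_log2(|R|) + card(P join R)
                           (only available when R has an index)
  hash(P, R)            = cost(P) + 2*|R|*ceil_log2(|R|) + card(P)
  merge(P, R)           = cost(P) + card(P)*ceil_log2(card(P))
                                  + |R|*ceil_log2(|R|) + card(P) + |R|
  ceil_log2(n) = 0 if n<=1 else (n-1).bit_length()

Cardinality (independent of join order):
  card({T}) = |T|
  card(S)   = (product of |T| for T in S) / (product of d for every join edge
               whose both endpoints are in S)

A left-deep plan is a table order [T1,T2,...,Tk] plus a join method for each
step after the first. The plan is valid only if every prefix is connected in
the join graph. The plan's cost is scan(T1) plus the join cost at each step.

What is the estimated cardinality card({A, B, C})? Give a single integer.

300000

Tables in S: A(120), B(50), C(500)
Edges inside S: B-C(d=2), B-A(d=5)
numerator = 120 * 50 * 500 = 3000000
denominator = 2 * 5 = 10
card(S) = 3000000 / 10 = 300000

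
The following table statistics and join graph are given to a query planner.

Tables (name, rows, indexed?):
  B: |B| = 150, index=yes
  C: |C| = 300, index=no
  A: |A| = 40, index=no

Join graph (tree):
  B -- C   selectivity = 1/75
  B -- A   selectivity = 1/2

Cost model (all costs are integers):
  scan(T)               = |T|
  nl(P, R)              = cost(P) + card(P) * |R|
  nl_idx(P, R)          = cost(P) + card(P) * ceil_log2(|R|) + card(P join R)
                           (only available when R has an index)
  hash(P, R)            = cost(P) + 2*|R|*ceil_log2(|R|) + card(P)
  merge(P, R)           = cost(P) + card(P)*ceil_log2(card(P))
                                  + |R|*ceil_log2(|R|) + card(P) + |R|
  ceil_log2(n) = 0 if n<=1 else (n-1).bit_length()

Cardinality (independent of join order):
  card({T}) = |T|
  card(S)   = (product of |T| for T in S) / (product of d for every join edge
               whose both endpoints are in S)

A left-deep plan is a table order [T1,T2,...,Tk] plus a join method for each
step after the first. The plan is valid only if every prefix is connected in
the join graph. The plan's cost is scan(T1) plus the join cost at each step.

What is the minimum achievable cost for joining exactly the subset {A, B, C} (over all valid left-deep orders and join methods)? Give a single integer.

Selinger DP over subsets of {A,B,C}:
  {B}: scan cost=150, card=150
  {C}: scan cost=300, card=300
  {A}: scan cost=40, card=40
  {BC}: card=600; try (B,hash)→3000, (B,nl_idx)→3300, (C,merge)→4500, (B,merge)→4650, (C,hash)→5700, (C,nl)→45150 …(+1); best=3000 via (B,hash)
  {AB}: card=3000; try (A,hash)→780, (B,merge)→1670, (A,merge)→1780, (B,hash)→2480, (B,nl_idx)→3360, (B,nl)→6040 …(+1); best=780 via (A,hash)
  {ABC}: card=12000; try (A,hash)→4080, (C,hash)→9180, (A,merge)→9880, (A,nl)→27000, (C,merge)→42780, (C,nl)→900780; best=4080 via (A,hash)

4080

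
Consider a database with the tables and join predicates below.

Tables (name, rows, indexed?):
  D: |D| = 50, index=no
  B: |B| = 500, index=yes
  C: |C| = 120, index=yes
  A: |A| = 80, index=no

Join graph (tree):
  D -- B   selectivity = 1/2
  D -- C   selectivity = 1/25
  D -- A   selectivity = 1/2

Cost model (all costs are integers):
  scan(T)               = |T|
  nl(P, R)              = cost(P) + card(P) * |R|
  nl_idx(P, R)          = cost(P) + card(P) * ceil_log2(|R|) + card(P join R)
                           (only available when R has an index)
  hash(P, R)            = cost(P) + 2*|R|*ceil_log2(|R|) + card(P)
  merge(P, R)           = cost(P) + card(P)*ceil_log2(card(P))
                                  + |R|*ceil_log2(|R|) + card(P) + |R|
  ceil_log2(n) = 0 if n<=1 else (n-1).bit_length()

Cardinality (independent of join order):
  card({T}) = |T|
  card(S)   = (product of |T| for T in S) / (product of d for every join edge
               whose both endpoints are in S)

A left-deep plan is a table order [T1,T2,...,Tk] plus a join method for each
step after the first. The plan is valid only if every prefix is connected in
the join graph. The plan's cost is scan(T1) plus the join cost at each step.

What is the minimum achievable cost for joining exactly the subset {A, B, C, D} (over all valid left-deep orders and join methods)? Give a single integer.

20600

Selinger DP over subsets of {A,B,C,D}:
  {D}: scan cost=50, card=50
  {B}: scan cost=500, card=500
  {C}: scan cost=120, card=120
  {A}: scan cost=80, card=80
  {BD}: card=12500; try (D,hash)→1600, (B,merge)→5400, (D,merge)→5850, (B,hash)→9100, (B,nl_idx)→13000, (B,nl)→25050 …(+1); best=1600 via (D,hash)
  {CD}: card=240; try (C,nl_idx)→640, (D,hash)→840, (C,merge)→1360, (D,merge)→1430, (C,hash)→1780, (C,nl)→6050 …(+1); best=640 via (C,nl_idx)
  {AD}: card=2000; try (D,hash)→760, (A,merge)→1040, (D,merge)→1070, (A,hash)→1220, (A,nl)→4050, (D,nl)→4080; best=760 via (D,hash)
  {BCD}: card=60000; try (B,merge)→7800, (B,hash)→9880, (C,hash)→15780, (B,nl_idx)→62800, (B,nl)→120640, (C,nl_idx)→149100 …(+2); best=7800 via (B,merge)
  {ABD}: card=500000; try (B,hash)→11760, (A,hash)→15220, (B,merge)→29760, (A,merge)→189740, (B,nl_idx)→518760, (B,nl)→1000760 …(+1); best=11760 via (B,hash)
  {ACD}: card=9600; try (A,hash)→2000, (A,merge)→3440, (C,hash)→4440, (A,nl)→19840, (C,nl_idx)→24360, (C,merge)→25720 …(+1); best=2000 via (A,hash)
  {ABCD}: card=2400000; try (B,hash)→20600, (A,hash)→68920, (B,merge)→151000, (C,hash)→513440, (A,merge)→1028440, (B,nl_idx)→2488400 …(+5); best=20600 via (B,hash)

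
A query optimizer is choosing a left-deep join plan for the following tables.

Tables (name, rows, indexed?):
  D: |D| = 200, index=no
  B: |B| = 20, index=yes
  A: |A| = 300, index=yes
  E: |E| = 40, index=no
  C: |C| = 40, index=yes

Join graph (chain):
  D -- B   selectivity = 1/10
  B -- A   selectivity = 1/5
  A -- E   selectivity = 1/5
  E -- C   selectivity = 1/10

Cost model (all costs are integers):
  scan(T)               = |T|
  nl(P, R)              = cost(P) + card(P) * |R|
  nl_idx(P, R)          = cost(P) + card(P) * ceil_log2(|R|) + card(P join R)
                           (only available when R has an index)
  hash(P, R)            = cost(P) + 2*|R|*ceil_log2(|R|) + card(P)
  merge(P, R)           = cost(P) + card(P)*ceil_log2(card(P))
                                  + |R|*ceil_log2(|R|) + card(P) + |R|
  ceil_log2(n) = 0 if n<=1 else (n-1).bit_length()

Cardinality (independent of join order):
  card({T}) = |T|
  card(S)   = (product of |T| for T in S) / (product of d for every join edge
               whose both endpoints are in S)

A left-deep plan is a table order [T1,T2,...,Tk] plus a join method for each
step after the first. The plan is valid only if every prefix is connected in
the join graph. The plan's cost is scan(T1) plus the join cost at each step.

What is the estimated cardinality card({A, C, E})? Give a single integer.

9600

Tables in S: A(300), C(40), E(40)
Edges inside S: A-E(d=5), E-C(d=10)
numerator = 300 * 40 * 40 = 480000
denominator = 5 * 10 = 50
card(S) = 480000 / 50 = 9600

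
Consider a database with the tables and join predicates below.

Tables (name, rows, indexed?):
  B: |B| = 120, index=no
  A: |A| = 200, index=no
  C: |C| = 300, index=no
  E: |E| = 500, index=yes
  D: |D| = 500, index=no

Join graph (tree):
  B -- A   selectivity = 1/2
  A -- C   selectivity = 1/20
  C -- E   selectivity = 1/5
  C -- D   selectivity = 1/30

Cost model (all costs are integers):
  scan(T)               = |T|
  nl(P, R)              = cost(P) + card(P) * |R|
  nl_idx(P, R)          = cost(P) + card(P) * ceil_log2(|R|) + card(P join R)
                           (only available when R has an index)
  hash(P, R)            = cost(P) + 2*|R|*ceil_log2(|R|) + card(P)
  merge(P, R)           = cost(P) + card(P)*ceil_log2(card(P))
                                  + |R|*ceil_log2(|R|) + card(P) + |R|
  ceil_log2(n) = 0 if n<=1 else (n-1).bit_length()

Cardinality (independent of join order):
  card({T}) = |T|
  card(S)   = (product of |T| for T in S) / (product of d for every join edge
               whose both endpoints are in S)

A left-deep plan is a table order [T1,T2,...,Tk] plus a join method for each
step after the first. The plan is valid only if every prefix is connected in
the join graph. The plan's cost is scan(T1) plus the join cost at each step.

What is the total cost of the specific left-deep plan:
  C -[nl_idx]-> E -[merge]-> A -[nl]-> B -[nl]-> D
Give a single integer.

9036514800

step 1: scan C: cost=300, card=300
step 2: join E via nl_idx
    card(P join E) = 300*500/(5) = 30000
    cost = 300 + 300*9 + 30000 = 33000
step 3: join A via merge
    card(P join A) = 30000*200/(20) = 300000
    cost = 33000 + 30000*15 + 200*8 + 30000 + 200 = 514800
step 4: join B via nl
    card(P join B) = 300000*120/(2) = 18000000
    cost = 514800 + 300000*120 = 36514800
step 5: join D via nl
    card(P join D) = 18000000*500/(30) = 300000000
    cost = 36514800 + 18000000*500 = 9036514800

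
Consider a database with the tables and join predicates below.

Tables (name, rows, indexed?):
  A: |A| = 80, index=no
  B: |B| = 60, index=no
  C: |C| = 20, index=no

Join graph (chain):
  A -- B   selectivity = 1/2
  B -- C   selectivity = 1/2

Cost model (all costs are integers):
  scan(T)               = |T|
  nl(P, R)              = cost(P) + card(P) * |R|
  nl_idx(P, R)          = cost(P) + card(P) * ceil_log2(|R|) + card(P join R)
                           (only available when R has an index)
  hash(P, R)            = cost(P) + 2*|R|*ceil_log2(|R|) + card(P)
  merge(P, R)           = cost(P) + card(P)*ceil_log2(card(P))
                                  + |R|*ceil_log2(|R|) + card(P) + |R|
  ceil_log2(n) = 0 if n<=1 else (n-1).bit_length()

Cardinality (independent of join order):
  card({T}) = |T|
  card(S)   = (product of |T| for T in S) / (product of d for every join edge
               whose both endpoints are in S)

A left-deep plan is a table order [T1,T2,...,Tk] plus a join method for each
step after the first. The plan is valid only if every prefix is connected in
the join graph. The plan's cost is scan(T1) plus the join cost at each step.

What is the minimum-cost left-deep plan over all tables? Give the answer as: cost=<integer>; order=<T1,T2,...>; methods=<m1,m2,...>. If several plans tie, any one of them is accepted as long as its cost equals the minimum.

Selinger DP (subsets sized 1..n):
  {A}: scan cost=80, card=80
  {B}: scan cost=60, card=60
  {C}: scan cost=20, card=20
  {AB}: card=2400; try (B,hash)→880, (A,merge)→1120, (B,merge)→1140, (A,hash)→1240, (A,nl)→4860, (B,nl)→4880; best=880 via (B,hash)
  {BC}: card=600; try (C,hash)→320, (B,merge)→560, (C,merge)→600, (B,hash)→760, (B,nl)→1220, (C,nl)→1260; best=320 via (C,hash)
  {ABC}: card=24000; try (A,hash)→2040, (C,hash)→3480, (A,merge)→7560, (C,merge)→32200, (A,nl)→48320, (C,nl)→48880; best=2040 via (A,hash)

cost=2040; order=B,C,A; methods=hash,hash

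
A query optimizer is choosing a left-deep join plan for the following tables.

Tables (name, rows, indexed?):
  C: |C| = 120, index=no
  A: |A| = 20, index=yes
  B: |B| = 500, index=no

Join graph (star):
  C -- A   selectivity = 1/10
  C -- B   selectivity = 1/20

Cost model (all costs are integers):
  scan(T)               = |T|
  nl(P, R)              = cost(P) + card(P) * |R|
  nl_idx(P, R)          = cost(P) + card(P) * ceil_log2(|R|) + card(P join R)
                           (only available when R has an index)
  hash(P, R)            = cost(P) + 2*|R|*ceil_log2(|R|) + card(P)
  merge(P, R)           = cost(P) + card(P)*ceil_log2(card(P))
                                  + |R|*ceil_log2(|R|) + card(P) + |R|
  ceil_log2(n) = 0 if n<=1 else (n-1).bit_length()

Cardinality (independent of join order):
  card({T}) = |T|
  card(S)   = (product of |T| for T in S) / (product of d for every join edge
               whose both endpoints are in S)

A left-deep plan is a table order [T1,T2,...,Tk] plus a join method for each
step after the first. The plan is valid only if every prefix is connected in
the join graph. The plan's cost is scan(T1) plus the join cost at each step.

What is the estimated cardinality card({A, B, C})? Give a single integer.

6000

Tables in S: A(20), B(500), C(120)
Edges inside S: C-A(d=10), C-B(d=20)
numerator = 20 * 500 * 120 = 1200000
denominator = 10 * 20 = 200
card(S) = 1200000 / 200 = 6000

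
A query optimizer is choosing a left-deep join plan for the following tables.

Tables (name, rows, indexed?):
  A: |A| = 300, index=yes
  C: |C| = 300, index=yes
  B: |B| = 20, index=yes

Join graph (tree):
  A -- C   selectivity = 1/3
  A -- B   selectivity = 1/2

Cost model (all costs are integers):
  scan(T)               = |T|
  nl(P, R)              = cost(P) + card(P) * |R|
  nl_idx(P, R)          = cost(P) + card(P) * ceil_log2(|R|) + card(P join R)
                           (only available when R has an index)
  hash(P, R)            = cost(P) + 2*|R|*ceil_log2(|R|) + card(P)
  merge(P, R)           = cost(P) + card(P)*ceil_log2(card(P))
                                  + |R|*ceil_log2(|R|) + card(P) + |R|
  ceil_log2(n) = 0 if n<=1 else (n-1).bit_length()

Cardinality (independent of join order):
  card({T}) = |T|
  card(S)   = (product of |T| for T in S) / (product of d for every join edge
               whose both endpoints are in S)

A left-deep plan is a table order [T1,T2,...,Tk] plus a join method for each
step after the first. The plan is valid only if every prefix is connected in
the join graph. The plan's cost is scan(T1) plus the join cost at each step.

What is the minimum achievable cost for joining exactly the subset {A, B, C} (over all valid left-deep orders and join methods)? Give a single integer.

9200

Selinger DP over subsets of {A,B,C}:
  {A}: scan cost=300, card=300
  {C}: scan cost=300, card=300
  {B}: scan cost=20, card=20
  {AC}: card=30000; try (C,hash)→6000, (A,hash)→6000, (C,merge)→6300, (A,merge)→6300, (C,nl_idx)→33000, (A,nl_idx)→33000 …(+2); best=6000 via (C,hash)
  {AB}: card=3000; try (B,hash)→800, (A,merge)→3140, (A,nl_idx)→3200, (B,merge)→3420, (B,nl_idx)→4800, (A,hash)→5440 …(+2); best=800 via (B,hash)
  {ABC}: card=300000; try (C,hash)→9200, (B,hash)→36200, (C,merge)→42800, (C,nl_idx)→327800, (B,nl_idx)→456000, (B,merge)→486120 …(+2); best=9200 via (C,hash)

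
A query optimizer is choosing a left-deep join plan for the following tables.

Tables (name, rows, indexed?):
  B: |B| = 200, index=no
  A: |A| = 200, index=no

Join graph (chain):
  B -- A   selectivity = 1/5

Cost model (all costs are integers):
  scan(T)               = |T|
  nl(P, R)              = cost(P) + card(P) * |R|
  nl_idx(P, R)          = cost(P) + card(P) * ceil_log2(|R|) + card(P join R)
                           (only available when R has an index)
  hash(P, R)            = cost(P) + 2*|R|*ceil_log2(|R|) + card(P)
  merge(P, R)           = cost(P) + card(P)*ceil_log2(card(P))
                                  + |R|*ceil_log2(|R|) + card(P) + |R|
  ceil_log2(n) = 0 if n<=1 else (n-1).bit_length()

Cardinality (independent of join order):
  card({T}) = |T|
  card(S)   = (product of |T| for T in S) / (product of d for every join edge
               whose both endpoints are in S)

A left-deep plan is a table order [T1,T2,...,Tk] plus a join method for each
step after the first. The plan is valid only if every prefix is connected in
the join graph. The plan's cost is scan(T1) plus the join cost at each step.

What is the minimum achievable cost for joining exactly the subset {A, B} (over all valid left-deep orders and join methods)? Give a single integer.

3600

Selinger DP over subsets of {A,B}:
  {B}: scan cost=200, card=200
  {A}: scan cost=200, card=200
  {AB}: card=8000; try (B,hash)→3600, (A,hash)→3600, (B,merge)→3800, (A,merge)→3800, (B,nl)→40200, (A,nl)→40200; best=3600 via (B,hash)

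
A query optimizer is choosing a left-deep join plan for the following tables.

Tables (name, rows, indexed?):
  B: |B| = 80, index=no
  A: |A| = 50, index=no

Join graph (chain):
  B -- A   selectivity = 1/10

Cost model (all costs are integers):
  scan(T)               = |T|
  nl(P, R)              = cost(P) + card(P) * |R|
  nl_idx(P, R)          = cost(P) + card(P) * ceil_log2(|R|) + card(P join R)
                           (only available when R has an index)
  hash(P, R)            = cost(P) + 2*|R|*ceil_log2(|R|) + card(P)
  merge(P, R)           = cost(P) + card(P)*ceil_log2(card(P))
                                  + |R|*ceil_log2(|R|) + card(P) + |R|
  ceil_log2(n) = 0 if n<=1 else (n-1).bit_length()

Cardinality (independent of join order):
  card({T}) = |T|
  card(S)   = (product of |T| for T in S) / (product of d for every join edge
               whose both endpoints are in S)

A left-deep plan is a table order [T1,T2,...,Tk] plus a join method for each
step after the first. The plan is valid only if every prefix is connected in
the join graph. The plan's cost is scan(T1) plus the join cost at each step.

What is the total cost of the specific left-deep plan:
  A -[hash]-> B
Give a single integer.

1220

step 1: scan A: cost=50, card=50
step 2: join B via hash
    card(P join B) = 50*80/(10) = 400
    cost = 50 + 2*80*7 + 50 = 1220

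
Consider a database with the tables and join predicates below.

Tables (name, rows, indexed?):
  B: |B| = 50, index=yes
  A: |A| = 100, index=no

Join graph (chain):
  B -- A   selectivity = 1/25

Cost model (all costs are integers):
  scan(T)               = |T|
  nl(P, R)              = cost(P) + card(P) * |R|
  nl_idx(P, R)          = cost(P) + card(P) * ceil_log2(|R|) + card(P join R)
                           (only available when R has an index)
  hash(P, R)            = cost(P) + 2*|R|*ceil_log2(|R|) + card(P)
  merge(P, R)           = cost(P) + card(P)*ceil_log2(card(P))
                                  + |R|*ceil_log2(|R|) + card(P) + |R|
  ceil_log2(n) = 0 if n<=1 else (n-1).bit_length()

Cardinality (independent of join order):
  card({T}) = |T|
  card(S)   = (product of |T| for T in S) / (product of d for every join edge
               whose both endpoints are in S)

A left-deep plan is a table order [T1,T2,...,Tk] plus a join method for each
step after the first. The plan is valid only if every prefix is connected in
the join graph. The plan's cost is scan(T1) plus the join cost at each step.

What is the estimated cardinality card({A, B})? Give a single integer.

200

Tables in S: A(100), B(50)
Edges inside S: B-A(d=25)
numerator = 100 * 50 = 5000
denominator = 25 = 25
card(S) = 5000 / 25 = 200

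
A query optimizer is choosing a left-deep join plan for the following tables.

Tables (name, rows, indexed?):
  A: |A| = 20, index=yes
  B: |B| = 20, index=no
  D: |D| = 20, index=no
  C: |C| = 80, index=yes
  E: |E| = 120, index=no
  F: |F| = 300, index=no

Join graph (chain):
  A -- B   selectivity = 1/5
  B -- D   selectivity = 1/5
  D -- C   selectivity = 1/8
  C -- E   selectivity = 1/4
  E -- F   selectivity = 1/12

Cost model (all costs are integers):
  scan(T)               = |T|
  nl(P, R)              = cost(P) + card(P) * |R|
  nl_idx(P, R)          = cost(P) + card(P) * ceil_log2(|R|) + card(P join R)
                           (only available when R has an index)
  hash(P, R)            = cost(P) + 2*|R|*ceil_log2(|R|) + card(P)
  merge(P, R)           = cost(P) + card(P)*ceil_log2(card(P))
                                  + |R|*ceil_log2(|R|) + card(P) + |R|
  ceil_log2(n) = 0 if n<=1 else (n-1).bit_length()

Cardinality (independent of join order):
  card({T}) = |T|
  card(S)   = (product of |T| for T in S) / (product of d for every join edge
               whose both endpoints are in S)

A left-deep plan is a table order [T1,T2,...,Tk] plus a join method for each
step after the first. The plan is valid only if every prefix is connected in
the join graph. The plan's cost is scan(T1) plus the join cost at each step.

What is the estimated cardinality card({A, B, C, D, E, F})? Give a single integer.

2400000

Tables in S: A(20), B(20), C(80), D(20), E(120), F(300)
Edges inside S: A-B(d=5), B-D(d=5), D-C(d=8), C-E(d=4), E-F(d=12)
numerator = 20 * 20 * 80 * 20 * 120 * 300 = 23040000000
denominator = 5 * 5 * 8 * 4 * 12 = 9600
card(S) = 23040000000 / 9600 = 2400000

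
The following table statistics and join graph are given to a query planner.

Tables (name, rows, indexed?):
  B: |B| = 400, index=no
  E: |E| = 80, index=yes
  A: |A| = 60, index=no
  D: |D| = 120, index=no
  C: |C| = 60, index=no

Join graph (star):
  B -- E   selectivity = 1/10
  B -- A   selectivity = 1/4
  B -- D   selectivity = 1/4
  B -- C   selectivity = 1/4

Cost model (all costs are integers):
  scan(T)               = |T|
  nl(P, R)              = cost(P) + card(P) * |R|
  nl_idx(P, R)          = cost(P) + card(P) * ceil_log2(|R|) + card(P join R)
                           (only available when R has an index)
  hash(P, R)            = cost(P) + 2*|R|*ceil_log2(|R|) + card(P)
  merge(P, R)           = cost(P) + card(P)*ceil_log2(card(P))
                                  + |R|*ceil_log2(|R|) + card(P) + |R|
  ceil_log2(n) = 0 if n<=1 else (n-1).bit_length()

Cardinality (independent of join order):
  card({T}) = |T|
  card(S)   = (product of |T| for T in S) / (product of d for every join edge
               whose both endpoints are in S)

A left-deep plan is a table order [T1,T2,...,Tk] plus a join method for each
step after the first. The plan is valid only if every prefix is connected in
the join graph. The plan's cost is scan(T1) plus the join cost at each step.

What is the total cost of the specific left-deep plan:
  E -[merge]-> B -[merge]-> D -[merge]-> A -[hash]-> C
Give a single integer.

3216420

step 1: scan E: cost=80, card=80
step 2: join B via merge
    card(P join B) = 80*400/(10) = 3200
    cost = 80 + 80*7 + 400*9 + 80 + 400 = 4720
step 3: join D via merge
    card(P join D) = 3200*120/(4) = 96000
    cost = 4720 + 3200*12 + 120*7 + 3200 + 120 = 47280
step 4: join A via merge
    card(P join A) = 96000*60/(4) = 1440000
    cost = 47280 + 96000*17 + 60*6 + 96000 + 60 = 1775700
step 5: join C via hash
    card(P join C) = 1440000*60/(4) = 21600000
    cost = 1775700 + 2*60*6 + 1440000 = 3216420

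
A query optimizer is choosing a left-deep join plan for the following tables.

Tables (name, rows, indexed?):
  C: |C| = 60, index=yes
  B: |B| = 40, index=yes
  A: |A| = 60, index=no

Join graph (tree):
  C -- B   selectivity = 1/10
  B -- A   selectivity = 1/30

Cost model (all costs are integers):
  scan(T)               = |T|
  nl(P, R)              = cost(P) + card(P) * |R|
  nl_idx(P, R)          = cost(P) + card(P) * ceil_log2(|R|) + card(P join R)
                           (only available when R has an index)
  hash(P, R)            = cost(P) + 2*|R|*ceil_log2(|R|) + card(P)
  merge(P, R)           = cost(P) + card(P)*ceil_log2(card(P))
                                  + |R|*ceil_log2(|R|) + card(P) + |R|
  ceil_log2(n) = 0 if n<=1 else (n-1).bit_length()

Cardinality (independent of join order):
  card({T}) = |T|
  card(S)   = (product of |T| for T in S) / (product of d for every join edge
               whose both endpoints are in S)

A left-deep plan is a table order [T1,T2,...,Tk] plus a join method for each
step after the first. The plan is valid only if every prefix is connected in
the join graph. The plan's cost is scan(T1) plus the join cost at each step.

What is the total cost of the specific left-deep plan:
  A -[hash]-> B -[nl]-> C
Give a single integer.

5400

step 1: scan A: cost=60, card=60
step 2: join B via hash
    card(P join B) = 60*40/(30) = 80
    cost = 60 + 2*40*6 + 60 = 600
step 3: join C via nl
    card(P join C) = 80*60/(10) = 480
    cost = 600 + 80*60 = 5400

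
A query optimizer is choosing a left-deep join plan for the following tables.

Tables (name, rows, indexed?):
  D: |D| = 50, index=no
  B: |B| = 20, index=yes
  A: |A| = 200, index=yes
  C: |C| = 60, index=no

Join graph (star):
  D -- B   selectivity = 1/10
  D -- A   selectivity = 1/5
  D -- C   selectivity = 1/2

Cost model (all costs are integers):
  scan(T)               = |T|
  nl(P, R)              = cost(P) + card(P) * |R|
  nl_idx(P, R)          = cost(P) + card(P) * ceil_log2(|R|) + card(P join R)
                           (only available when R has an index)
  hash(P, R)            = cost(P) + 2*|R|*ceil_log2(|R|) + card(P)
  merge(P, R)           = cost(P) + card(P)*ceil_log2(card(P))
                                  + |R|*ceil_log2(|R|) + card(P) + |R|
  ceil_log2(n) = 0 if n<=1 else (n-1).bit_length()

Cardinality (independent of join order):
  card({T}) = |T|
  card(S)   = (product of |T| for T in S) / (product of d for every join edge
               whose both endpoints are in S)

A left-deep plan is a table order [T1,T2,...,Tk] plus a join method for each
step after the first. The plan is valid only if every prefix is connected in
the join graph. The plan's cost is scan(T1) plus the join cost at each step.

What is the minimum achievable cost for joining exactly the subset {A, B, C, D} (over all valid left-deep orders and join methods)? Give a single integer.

7320

Selinger DP over subsets of {A,B,C,D}:
  {D}: scan cost=50, card=50
  {B}: scan cost=20, card=20
  {A}: scan cost=200, card=200
  {C}: scan cost=60, card=60
  {BD}: card=100; try (B,hash)→300, (B,nl_idx)→400, (D,merge)→490, (B,merge)→520, (D,hash)→640, (D,nl)→1020 …(+1); best=300 via (B,hash)
  {AD}: card=2000; try (D,hash)→1000, (A,merge)→2200, (D,merge)→2350, (A,nl_idx)→2450, (A,hash)→3300, (A,nl)→10050 …(+1); best=1000 via (D,hash)
  {CD}: card=1500; try (D,hash)→720, (C,hash)→820, (C,merge)→820, (D,merge)→830, (C,nl)→3050, (D,nl)→3060; best=720 via (D,hash)
  {ABD}: card=4000; try (A,merge)→2900, (B,hash)→3200, (A,hash)→3600, (A,nl_idx)→5100, (B,nl_idx)→15000, (A,nl)→20300 …(+2); best=2900 via (A,merge)
  {BCD}: card=3000; try (C,hash)→1120, (C,merge)→1520, (B,hash)→2420, (C,nl)→6300, (B,nl_idx)→11220, (B,merge)→18840 …(+1); best=1120 via (C,hash)
  {ACD}: card=60000; try (C,hash)→3720, (A,hash)→5420, (A,merge)→20520, (C,merge)→25420, (A,nl_idx)→72720, (C,nl)→121000 …(+1); best=3720 via (C,hash)
  {ABCD}: card=120000; try (A,hash)→7320, (C,hash)→7620, (A,merge)→41920, (C,merge)→55320, (B,hash)→63920, (A,nl_idx)→145120 …(+5); best=7320 via (A,hash)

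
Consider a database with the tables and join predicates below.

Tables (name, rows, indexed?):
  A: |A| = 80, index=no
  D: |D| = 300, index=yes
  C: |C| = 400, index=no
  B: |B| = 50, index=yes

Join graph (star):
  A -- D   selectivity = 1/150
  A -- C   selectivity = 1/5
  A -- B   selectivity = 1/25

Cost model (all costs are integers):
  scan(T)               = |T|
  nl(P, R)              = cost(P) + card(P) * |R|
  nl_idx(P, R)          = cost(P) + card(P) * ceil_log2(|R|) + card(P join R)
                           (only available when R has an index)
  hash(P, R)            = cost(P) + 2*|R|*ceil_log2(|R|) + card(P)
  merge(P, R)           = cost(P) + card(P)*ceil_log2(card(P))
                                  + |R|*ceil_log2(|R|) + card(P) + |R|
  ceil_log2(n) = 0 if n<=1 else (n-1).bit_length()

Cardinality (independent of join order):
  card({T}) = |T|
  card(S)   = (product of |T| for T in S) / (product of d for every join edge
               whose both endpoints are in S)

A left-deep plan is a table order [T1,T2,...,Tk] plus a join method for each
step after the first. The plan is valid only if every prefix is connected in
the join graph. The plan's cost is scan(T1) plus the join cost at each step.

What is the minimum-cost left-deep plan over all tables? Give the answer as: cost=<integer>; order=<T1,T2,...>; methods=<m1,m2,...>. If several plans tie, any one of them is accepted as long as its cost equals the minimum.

Selinger DP (subsets sized 1..n):
  {A}: scan cost=80, card=80
  {D}: scan cost=300, card=300
  {C}: scan cost=400, card=400
  {B}: scan cost=50, card=50
  {AD}: card=160; try (D,nl_idx)→960, (A,hash)→1720, (D,merge)→3720, (A,merge)→3940, (D,hash)→5560, (D,nl)→24080 …(+1); best=960 via (D,nl_idx)
  {AC}: card=6400; try (A,hash)→1920, (C,merge)→4720, (A,merge)→5040, (C,hash)→7360, (C,nl)→32080, (A,nl)→32400; best=1920 via (A,hash)
  {AB}: card=160; try (B,nl_idx)→720, (B,hash)→760, (A,merge)→1040, (B,merge)→1070, (A,hash)→1220, (A,nl)→4050 …(+1); best=720 via (B,nl_idx)
  {ACD}: card=12800; try (C,merge)→6400, (C,hash)→8320, (D,hash)→13720, (C,nl)→64960, (D,nl_idx)→72320, (D,merge)→94520 …(+1); best=6400 via (C,merge)
  {ABD}: card=320; try (B,hash)→1720, (B,nl_idx)→2240, (D,nl_idx)→2480, (B,merge)→2750, (D,merge)→5160, (D,hash)→6280 …(+2); best=1720 via (B,hash)
  {ABC}: card=12800; try (C,merge)→6160, (C,hash)→8080, (B,hash)→8920, (B,nl_idx)→53120, (C,nl)→64720, (B,merge)→91870 …(+1); best=6160 via (C,merge)
  {ABCD}: card=25600; try (C,merge)→8920, (C,hash)→9240, (B,hash)→19800, (D,hash)→24360, (B,nl_idx)→108800, (C,nl)→129720 …(+5); best=8920 via (C,merge)

cost=8920; order=A,D,B,C; methods=nl_idx,hash,merge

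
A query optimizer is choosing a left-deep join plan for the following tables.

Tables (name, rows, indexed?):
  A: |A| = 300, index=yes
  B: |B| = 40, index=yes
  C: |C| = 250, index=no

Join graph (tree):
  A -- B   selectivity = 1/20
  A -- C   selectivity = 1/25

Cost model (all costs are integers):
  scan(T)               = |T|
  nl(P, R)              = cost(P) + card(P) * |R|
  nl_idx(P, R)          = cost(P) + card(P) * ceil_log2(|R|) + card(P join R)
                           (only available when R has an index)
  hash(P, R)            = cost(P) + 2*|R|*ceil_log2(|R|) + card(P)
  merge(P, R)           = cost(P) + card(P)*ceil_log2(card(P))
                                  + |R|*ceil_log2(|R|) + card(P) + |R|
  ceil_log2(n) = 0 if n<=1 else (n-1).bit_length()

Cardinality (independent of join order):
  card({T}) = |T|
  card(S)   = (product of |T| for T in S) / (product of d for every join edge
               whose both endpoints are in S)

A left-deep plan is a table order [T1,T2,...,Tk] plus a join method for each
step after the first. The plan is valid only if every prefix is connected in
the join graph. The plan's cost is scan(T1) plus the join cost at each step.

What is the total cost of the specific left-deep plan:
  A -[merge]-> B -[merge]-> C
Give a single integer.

12430

step 1: scan A: cost=300, card=300
step 2: join B via merge
    card(P join B) = 300*40/(20) = 600
    cost = 300 + 300*9 + 40*6 + 300 + 40 = 3580
step 3: join C via merge
    card(P join C) = 600*250/(25) = 6000
    cost = 3580 + 600*10 + 250*8 + 600 + 250 = 12430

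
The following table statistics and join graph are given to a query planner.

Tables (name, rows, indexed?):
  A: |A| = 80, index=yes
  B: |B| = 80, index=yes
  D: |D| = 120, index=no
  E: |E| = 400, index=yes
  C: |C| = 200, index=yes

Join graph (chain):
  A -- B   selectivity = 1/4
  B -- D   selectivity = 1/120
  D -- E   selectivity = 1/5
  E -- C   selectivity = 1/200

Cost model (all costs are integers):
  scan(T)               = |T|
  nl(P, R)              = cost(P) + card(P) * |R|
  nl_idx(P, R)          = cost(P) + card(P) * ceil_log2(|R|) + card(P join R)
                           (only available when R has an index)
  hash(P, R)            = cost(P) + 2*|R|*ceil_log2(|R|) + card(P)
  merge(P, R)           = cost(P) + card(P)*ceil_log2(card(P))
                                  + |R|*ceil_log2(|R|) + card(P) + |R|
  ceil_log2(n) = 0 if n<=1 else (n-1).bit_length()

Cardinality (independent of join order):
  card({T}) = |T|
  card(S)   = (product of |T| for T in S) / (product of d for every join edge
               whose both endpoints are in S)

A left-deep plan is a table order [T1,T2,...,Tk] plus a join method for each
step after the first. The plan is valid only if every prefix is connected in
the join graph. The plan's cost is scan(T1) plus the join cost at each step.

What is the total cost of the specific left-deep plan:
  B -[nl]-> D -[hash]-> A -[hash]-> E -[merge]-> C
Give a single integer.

step 1: scan B: cost=80, card=80
step 2: join D via nl
    card(P join D) = 80*120/(120) = 80
    cost = 80 + 80*120 = 9680
step 3: join A via hash
    card(P join A) = 80*80/(4) = 1600
    cost = 9680 + 2*80*7 + 80 = 10880
step 4: join E via hash
    card(P join E) = 1600*400/(5) = 128000
    cost = 10880 + 2*400*9 + 1600 = 19680
step 5: join C via merge
    card(P join C) = 128000*200/(200) = 128000
    cost = 19680 + 128000*17 + 200*8 + 128000 + 200 = 2325480

2325480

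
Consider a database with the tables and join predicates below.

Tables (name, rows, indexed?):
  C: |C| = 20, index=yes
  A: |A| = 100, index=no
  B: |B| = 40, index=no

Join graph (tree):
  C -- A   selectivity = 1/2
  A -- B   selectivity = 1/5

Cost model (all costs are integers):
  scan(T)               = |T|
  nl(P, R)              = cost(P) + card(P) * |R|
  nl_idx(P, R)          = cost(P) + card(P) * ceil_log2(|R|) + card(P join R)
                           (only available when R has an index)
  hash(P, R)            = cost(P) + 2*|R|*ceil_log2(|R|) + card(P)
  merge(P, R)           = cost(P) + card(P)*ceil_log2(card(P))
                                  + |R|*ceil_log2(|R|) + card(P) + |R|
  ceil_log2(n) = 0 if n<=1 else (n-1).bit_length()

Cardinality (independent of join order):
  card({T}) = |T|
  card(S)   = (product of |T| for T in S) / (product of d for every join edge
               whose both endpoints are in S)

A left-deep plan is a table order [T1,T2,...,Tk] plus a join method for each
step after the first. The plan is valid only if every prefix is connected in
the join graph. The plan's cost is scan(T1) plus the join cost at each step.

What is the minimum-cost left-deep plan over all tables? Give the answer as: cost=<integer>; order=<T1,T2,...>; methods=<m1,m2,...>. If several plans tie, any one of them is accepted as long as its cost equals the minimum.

cost=1680; order=A,B,C; methods=hash,hash

Selinger DP (subsets sized 1..n):
  {C}: scan cost=20, card=20
  {A}: scan cost=100, card=100
  {B}: scan cost=40, card=40
  {AC}: card=1000; try (C,hash)→400, (A,merge)→940, (C,merge)→1020, (A,hash)→1440, (C,nl_idx)→1600, (A,nl)→2020 …(+1); best=400 via (C,hash)
  {AB}: card=800; try (B,hash)→680, (A,merge)→1120, (B,merge)→1180, (A,hash)→1480, (A,nl)→4040, (B,nl)→4100; best=680 via (B,hash)
  {ABC}: card=8000; try (C,hash)→1680, (B,hash)→1880, (C,merge)→9600, (B,merge)→11680, (C,nl_idx)→12680, (C,nl)→16680 …(+1); best=1680 via (C,hash)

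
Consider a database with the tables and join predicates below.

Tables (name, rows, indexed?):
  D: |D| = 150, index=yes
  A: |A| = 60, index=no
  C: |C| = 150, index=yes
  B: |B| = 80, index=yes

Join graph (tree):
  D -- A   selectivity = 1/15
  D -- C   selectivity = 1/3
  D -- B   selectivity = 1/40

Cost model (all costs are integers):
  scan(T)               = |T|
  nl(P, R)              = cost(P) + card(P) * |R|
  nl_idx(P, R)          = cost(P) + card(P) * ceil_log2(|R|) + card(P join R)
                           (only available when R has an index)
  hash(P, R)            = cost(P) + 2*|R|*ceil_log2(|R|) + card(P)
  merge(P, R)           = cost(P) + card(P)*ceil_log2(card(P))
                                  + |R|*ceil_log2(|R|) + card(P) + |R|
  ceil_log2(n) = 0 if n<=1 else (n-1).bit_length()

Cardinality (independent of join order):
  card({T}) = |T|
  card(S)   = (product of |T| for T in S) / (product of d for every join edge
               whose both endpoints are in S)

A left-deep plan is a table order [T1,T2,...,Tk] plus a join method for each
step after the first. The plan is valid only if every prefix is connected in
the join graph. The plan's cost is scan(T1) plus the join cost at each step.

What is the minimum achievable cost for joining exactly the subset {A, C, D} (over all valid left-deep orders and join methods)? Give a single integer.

Selinger DP over subsets of {A,C,D}:
  {D}: scan cost=150, card=150
  {A}: scan cost=60, card=60
  {C}: scan cost=150, card=150
  {AD}: card=600; try (A,hash)→1020, (D,nl_idx)→1140, (D,merge)→1830, (A,merge)→1920, (D,hash)→2520, (D,nl)→9060 …(+1); best=1020 via (A,hash)
  {CD}: card=7500; try (D,hash)→2700, (C,hash)→2700, (D,merge)→2850, (C,merge)→2850, (D,nl_idx)→8850, (C,nl_idx)→8850 …(+2); best=2700 via (D,hash)
  {ACD}: card=30000; try (C,hash)→4020, (C,merge)→8970, (A,hash)→10920, (C,nl_idx)→35820, (C,nl)→91020, (A,merge)→108120 …(+1); best=4020 via (C,hash)

4020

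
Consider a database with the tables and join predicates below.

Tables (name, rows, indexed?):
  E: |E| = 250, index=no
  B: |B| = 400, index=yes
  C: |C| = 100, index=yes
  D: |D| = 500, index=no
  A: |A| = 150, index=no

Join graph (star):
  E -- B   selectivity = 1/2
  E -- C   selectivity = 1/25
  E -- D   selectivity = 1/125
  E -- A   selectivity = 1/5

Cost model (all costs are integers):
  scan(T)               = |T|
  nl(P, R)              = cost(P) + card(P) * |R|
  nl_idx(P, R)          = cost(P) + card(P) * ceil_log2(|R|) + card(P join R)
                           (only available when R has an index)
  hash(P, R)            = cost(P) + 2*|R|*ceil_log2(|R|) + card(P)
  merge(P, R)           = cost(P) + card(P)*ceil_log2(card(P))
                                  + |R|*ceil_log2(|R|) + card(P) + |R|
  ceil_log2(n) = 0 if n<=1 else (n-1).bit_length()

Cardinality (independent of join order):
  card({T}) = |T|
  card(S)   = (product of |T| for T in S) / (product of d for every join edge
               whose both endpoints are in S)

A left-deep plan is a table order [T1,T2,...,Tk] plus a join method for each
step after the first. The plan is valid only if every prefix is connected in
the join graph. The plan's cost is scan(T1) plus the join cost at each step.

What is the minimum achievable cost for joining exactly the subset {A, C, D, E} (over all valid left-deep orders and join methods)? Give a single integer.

13800

Selinger DP over subsets of {A,C,D,E}:
  {E}: scan cost=250, card=250
  {C}: scan cost=100, card=100
  {D}: scan cost=500, card=500
  {A}: scan cost=150, card=150
  {CE}: card=1000; try (C,hash)→1900, (C,nl_idx)→3000, (E,merge)→3150, (C,merge)→3300, (E,hash)→4200, (E,nl)→25100 …(+1); best=1900 via (C,hash)
  {DE}: card=1000; try (E,hash)→5000, (D,merge)→7500, (E,merge)→7750, (D,hash)→9500, (D,nl)→125250, (E,nl)→125500; best=5000 via (E,hash)
  {AE}: card=7500; try (A,hash)→2900, (E,merge)→3750, (A,merge)→3850, (E,hash)→4300, (E,nl)→37650, (A,nl)→37750; best=2900 via (A,hash)
  {CDE}: card=4000; try (C,hash)→7400, (D,hash)→11900, (C,nl_idx)→16000, (C,merge)→16800, (D,merge)→17900, (C,nl)→105000 …(+1); best=7400 via (C,hash)
  {ACE}: card=30000; try (A,hash)→5300, (C,hash)→11800, (A,merge)→14250, (C,nl_idx)→85400, (C,merge)→108700, (A,nl)→151900 …(+1); best=5300 via (A,hash)
  {ADE}: card=30000; try (A,hash)→8400, (A,merge)→17350, (D,hash)→19400, (D,merge)→112900, (A,nl)→155000, (D,nl)→3752900; best=8400 via (A,hash)
  {ACDE}: card=120000; try (A,hash)→13800, (C,hash)→39800, (D,hash)→44300, (A,merge)→60750, (C,nl_idx)→338400, (C,merge)→489200 …(+4); best=13800 via (A,hash)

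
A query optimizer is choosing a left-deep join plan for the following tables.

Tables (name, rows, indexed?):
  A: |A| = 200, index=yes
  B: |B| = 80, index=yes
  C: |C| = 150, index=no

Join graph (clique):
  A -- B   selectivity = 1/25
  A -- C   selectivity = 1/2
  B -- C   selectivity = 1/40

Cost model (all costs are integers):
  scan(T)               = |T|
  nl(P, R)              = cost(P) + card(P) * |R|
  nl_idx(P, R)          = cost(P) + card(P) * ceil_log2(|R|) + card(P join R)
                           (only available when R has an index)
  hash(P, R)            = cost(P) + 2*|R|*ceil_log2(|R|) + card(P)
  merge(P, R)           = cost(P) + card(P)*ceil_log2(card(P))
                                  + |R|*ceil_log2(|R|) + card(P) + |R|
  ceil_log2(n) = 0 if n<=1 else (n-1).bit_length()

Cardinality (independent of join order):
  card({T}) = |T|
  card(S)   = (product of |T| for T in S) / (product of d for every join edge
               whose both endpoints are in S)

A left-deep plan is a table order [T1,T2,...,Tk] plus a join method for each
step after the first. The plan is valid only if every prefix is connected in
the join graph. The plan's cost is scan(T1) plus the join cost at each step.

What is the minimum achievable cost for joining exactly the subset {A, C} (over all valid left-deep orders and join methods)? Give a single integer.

2800

Selinger DP over subsets of {A,C}:
  {A}: scan cost=200, card=200
  {C}: scan cost=150, card=150
  {AC}: card=15000; try (C,hash)→2800, (A,merge)→3300, (C,merge)→3350, (A,hash)→3500, (A,nl_idx)→16350, (A,nl)→30150 …(+1); best=2800 via (C,hash)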